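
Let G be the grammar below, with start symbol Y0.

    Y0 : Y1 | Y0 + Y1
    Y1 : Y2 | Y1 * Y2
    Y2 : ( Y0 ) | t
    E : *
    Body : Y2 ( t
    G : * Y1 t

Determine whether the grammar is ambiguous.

(E, Body, G are unreachable from Y0, so their rules don't affect L(Y0).) Y0 → Y0 + Y1 | Y1  ;  Y1 → Y1 * Y2 | Y2  — a left-associative chain with Y2 at the bottom. Each string factors uniquely by precedence.

Unambiguous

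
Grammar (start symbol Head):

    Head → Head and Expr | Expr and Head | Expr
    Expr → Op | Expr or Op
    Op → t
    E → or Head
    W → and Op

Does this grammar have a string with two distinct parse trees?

Witness: t and t

Derivation 1: Head ⇒ Head and Expr ⇒ Expr and Expr ⇒ Op and Expr ⇒ t and Expr ⇒ t and Op ⇒ t and t
Derivation 2: Head ⇒ Expr and Head ⇒ Op and Head ⇒ t and Head ⇒ t and Expr ⇒ t and Op ⇒ t and t

Two distinct leftmost derivations for the same string.

Ambiguous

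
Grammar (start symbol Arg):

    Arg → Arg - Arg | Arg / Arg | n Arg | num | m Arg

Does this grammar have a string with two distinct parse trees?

Ambiguous

Witness: m num - num

Derivation 1: Arg ⇒ Arg - Arg ⇒ m Arg - Arg ⇒ m num - Arg ⇒ m num - num
Derivation 2: Arg ⇒ m Arg ⇒ m Arg - Arg ⇒ m num - Arg ⇒ m num - num

Two distinct leftmost derivations for the same string.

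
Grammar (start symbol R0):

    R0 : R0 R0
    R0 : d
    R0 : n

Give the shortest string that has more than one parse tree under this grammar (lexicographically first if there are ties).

d d d

length 1: no string has ≥2 trees
length 2: no string has ≥2 trees
length 3: d d d has 2 parse trees

Two derivations of d d d:
  R0 ⇒ R0 R0 ⇒ R0 R0 R0 ⇒ d R0 R0 ⇒ d d R0 ⇒ d d d
  R0 ⇒ R0 R0 ⇒ d R0 ⇒ d R0 R0 ⇒ d d R0 ⇒ d d d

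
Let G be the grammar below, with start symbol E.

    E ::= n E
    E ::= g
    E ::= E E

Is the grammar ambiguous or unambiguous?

Witness: g g g

Derivation 1: E ⇒ E E ⇒ g E ⇒ g E E ⇒ g g E ⇒ g g g
Derivation 2: E ⇒ E E ⇒ E E E ⇒ g E E ⇒ g g E ⇒ g g g

Two distinct leftmost derivations for the same string.

Ambiguous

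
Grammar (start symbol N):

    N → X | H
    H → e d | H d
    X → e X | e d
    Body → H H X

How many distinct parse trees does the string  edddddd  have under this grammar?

Parse trees for edddddd:
  [N [H [H [H [H [H [H e d] d] d] d] d] d]]

1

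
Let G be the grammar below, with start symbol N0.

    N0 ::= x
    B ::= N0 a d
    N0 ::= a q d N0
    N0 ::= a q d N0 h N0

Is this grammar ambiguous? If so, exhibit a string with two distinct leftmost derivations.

Ambiguous

Witness: a q d a q d x h x

Derivation 1: N0 ⇒ a q d N0 ⇒ a q d a q d N0 h N0 ⇒ a q d a q d x h N0 ⇒ a q d a q d x h x
Derivation 2: N0 ⇒ a q d N0 h N0 ⇒ a q d a q d N0 h N0 ⇒ a q d a q d x h N0 ⇒ a q d a q d x h x

Two distinct leftmost derivations for the same string.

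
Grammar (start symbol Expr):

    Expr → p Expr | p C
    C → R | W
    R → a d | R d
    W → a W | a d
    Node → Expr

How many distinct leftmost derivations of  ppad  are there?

Parse trees for ppad:
  [Expr p [Expr p [C [R a d]]]]
  [Expr p [Expr p [C [W a d]]]]

2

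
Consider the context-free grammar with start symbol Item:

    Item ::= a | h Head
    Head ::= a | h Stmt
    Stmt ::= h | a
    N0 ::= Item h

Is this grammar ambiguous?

Unambiguous

(N0 is unreachable from Item, so its rules don't affect L(Item).) Each reachable nonterminal has at most one production per leading terminal, and all productions are right-linear; the derivation is determined token-by-token.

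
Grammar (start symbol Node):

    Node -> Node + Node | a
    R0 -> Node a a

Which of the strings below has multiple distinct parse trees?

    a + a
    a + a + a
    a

a + a + a

a + a: 1 tree
a + a + a: 2 trees
a: 1 tree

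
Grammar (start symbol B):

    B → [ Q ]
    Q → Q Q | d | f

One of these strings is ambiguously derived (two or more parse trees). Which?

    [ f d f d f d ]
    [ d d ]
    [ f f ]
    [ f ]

[ f d f d f d ]: 42 trees
[ d d ]: 1 tree
[ f f ]: 1 tree
[ f ]: 1 tree

[ f d f d f d ]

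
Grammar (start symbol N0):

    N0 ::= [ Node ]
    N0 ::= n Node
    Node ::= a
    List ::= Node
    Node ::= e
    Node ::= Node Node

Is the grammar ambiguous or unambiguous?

Ambiguous

Witness: n a a a

Derivation 1: N0 ⇒ n Node ⇒ n Node Node ⇒ n a Node ⇒ n a Node Node ⇒ n a a Node ⇒ n a a a
Derivation 2: N0 ⇒ n Node ⇒ n Node Node ⇒ n Node Node Node ⇒ n a Node Node ⇒ n a a Node ⇒ n a a a

Two distinct leftmost derivations for the same string.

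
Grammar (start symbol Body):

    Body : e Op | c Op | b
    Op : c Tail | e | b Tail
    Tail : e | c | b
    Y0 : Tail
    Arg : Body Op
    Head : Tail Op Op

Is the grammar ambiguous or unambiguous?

(Y0, Arg, Head are unreachable from Body, so their rules don't affect L(Body).) Each reachable nonterminal has at most one production per leading terminal, and all productions are right-linear; the derivation is determined token-by-token.

Unambiguous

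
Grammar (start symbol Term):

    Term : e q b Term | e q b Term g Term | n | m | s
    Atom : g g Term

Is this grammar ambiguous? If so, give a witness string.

Ambiguous

Witness: e q b e q b m g m

Derivation 1: Term ⇒ e q b Term ⇒ e q b e q b Term g Term ⇒ e q b e q b m g Term ⇒ e q b e q b m g m
Derivation 2: Term ⇒ e q b Term g Term ⇒ e q b e q b Term g Term ⇒ e q b e q b m g Term ⇒ e q b e q b m g m

Two distinct leftmost derivations for the same string.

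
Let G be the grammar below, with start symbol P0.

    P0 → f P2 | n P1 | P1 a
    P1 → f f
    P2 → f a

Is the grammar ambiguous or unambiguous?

Witness: f f a

Derivation 1: P0 ⇒ f P2 ⇒ f f a
Derivation 2: P0 ⇒ P1 a ⇒ f f a

Two distinct leftmost derivations for the same string.

Ambiguous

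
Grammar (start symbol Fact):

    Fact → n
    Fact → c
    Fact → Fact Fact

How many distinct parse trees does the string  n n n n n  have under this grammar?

14

Parse trees for n n n n n (showing first 6 of 14):
  [Fact [Fact n] [Fact [Fact n] [Fact [Fact n] [Fact [Fact n] [Fact n]]]]]
  [Fact [Fact n] [Fact [Fact n] [Fact [Fact [Fact n] [Fact n]] [Fact n]]]]
  [Fact [Fact n] [Fact [Fact [Fact n] [Fact n]] [Fact [Fact n] [Fact n]]]]
  [Fact [Fact n] [Fact [Fact [Fact n] [Fact [Fact n] [Fact n]]] [Fact n]]]
  [Fact [Fact n] [Fact [Fact [Fact [Fact n] [Fact n]] [Fact n]] [Fact n]]]
  [Fact [Fact [Fact n] [Fact n]] [Fact [Fact n] [Fact [Fact n] [Fact n]]]]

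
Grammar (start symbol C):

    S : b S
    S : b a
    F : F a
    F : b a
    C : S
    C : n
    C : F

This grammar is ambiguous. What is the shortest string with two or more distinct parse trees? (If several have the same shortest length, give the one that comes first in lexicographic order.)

length 1: no string has ≥2 trees
length 2: b a has 2 parse trees

Two derivations of b a:
  C ⇒ S ⇒ b a
  C ⇒ F ⇒ b a

b a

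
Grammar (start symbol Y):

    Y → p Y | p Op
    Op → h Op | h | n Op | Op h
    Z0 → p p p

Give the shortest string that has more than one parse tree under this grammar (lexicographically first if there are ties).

p h h

length 2: no string has ≥2 trees
length 3: p h h has 2 parse trees

Two derivations of p h h:
  Y ⇒ p Op ⇒ p h Op ⇒ p h h
  Y ⇒ p Op ⇒ p Op h ⇒ p h h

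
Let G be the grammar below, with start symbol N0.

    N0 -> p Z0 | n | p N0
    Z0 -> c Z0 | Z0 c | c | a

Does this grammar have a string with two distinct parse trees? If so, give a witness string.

Ambiguous

Witness: p c c

Derivation 1: N0 ⇒ p Z0 ⇒ p c Z0 ⇒ p c c
Derivation 2: N0 ⇒ p Z0 ⇒ p Z0 c ⇒ p c c

Two distinct leftmost derivations for the same string.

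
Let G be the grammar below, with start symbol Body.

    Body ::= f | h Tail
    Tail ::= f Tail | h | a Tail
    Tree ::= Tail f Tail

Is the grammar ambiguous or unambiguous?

Unambiguous

(Tree is unreachable from Body, so its rules don't affect L(Body).) Each reachable nonterminal has at most one production per leading terminal, and all productions are right-linear; the derivation is determined token-by-token.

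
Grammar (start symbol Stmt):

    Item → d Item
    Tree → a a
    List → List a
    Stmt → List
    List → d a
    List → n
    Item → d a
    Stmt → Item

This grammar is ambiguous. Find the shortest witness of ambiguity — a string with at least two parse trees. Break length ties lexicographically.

d a

length 1: no string has ≥2 trees
length 2: d a has 2 parse trees

Two derivations of d a:
  Stmt ⇒ List ⇒ d a
  Stmt ⇒ Item ⇒ d a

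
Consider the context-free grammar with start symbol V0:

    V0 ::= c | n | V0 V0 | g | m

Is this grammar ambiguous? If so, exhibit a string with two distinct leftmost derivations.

Ambiguous

Witness: c c c

Derivation 1: V0 ⇒ V0 V0 ⇒ c V0 ⇒ c V0 V0 ⇒ c c V0 ⇒ c c c
Derivation 2: V0 ⇒ V0 V0 ⇒ V0 V0 V0 ⇒ c V0 V0 ⇒ c c V0 ⇒ c c c

Two distinct leftmost derivations for the same string.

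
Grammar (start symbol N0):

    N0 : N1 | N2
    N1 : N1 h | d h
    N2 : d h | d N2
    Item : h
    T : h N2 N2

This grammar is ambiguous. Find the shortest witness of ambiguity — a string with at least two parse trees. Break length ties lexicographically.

length 2: d h has 2 parse trees

Two derivations of d h:
  N0 ⇒ N1 ⇒ d h
  N0 ⇒ N2 ⇒ d h

d h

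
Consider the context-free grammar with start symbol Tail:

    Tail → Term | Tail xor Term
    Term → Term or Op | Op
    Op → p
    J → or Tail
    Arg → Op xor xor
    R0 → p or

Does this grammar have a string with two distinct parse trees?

Unambiguous

Only Tail, Term, Op are reachable from Tail; ignoring the rest: This is a standard precedence ladder (Tail over Term over Op), with each level left-recursive on its own operator ('xor' at Tail, 'or' at Term). That structure is LR(1), hence unambiguous.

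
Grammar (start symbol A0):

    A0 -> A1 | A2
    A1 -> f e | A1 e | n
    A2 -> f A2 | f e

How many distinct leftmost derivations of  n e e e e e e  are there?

Parse trees for n e e e e e e:
  [A0 [A1 [A1 [A1 [A1 [A1 [A1 [A1 n] e] e] e] e] e] e]]

1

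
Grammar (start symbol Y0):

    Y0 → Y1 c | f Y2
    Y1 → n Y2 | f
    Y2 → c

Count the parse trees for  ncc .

1

Parse trees for ncc:
  [Y0 [Y1 n [Y2 c]] c]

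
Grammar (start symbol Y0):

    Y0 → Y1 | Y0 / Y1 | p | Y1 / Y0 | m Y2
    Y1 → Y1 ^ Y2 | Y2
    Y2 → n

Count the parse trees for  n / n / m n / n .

3

Parse trees for n / n / m n / n:
  [Y0 [Y0 [Y1 [Y2 n]] / [Y0 [Y1 [Y2 n]] / [Y0 m [Y2 n]]]] / [Y1 [Y2 n]]]
  [Y0 [Y1 [Y2 n]] / [Y0 [Y0 [Y1 [Y2 n]] / [Y0 m [Y2 n]]] / [Y1 [Y2 n]]]]
  [Y0 [Y1 [Y2 n]] / [Y0 [Y1 [Y2 n]] / [Y0 [Y0 m [Y2 n]] / [Y1 [Y2 n]]]]]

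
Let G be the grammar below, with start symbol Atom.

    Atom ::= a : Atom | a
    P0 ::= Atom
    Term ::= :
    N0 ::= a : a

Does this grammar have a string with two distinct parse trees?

Unambiguous

(P0, Term, N0 are unreachable from Atom, so their rules don't affect L(Atom).) Right-recursive list with a separator: after each atom, whether the separator follows determines the rule. One parse per string.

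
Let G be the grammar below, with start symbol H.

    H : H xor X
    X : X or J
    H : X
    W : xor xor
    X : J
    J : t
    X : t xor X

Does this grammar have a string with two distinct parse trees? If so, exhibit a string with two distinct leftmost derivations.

Witness: t xor t

Derivation 1: H ⇒ H xor X ⇒ X xor X ⇒ J xor X ⇒ t xor X ⇒ t xor J ⇒ t xor t
Derivation 2: H ⇒ X ⇒ t xor X ⇒ t xor J ⇒ t xor t

Two distinct leftmost derivations for the same string.

Ambiguous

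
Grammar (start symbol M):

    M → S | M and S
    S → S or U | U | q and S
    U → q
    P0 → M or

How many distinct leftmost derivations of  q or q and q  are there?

1

Parse trees for q or q and q:
  [M [M [S [S [U q]] or [U q]]] and [S [U q]]]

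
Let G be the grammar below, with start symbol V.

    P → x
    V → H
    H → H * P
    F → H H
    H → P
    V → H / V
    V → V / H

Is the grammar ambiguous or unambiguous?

Witness: x / x

Derivation 1: V ⇒ H / V ⇒ P / V ⇒ x / V ⇒ x / H ⇒ x / P ⇒ x / x
Derivation 2: V ⇒ V / H ⇒ H / H ⇒ P / H ⇒ x / H ⇒ x / P ⇒ x / x

Two distinct leftmost derivations for the same string.

Ambiguous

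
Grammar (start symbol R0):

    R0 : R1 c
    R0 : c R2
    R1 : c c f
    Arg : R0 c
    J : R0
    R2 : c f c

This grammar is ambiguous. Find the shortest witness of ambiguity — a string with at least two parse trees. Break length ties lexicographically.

c c f c

length 4: c c f c has 2 parse trees

Two derivations of c c f c:
  R0 ⇒ R1 c ⇒ c c f c
  R0 ⇒ c R2 ⇒ c c f c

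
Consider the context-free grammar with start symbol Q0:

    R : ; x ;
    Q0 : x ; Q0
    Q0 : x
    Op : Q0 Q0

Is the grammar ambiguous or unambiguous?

Unambiguous

Only Q0 is reachable from Q0; ignoring the rest: The reachable grammar is A → atom sep A | atom. Each atom is followed by either the separator (recurse) or end-of-string (stop) — no choice point.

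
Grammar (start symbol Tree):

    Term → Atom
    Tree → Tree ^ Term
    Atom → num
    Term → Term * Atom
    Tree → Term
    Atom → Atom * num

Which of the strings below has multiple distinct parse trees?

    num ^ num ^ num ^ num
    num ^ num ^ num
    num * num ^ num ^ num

num ^ num ^ num ^ num: 1 tree
num ^ num ^ num: 1 tree
num * num ^ num ^ num: 2 trees

num * num ^ num ^ num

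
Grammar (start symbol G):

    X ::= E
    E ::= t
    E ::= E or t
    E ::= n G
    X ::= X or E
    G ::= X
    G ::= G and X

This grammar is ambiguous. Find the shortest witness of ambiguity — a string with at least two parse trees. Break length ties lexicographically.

length 1: no string has ≥2 trees
length 2: no string has ≥2 trees
length 3: t or t has 2 parse trees

Two derivations of t or t:
  G ⇒ X ⇒ E ⇒ E or t ⇒ t or t
  G ⇒ X ⇒ X or E ⇒ E or E ⇒ t or E ⇒ t or t

t or t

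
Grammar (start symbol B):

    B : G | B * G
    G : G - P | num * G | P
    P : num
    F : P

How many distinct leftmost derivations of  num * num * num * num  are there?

Parse trees for num * num * num * num:
  [B [G num * [G num * [G num * [G [P num]]]]]]
  [B [B [G [P num]]] * [G num * [G num * [G [P num]]]]]
  [B [B [G num * [G [P num]]]] * [G num * [G [P num]]]]
  [B [B [B [G [P num]]] * [G [P num]]] * [G num * [G [P num]]]]
  [B [B [G num * [G num * [G [P num]]]]] * [G [P num]]]
  [B [B [B [G [P num]]] * [G num * [G [P num]]]] * [G [P num]]]
  [B [B [B [G num * [G [P num]]]] * [G [P num]]] * [G [P num]]]
  [B [B [B [B [G [P num]]] * [G [P num]]] * [G [P num]]] * [G [P num]]]

8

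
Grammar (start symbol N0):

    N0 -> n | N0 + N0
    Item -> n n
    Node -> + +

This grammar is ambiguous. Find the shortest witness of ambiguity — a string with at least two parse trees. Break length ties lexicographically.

length 1: no string has ≥2 trees
length 3: no string has ≥2 trees
length 5: n + n + n has 2 parse trees

Two derivations of n + n + n:
  N0 ⇒ N0 + N0 ⇒ n + N0 ⇒ n + N0 + N0 ⇒ n + n + N0 ⇒ n + n + n
  N0 ⇒ N0 + N0 ⇒ N0 + N0 + N0 ⇒ n + N0 + N0 ⇒ n + n + N0 ⇒ n + n + n

n + n + n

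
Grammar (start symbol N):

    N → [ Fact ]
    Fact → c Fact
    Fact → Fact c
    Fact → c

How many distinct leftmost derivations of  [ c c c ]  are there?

Parse trees for [ c c c ]:
  [N [ [Fact c [Fact c [Fact c]]] ]]
  [N [ [Fact c [Fact [Fact c] c]] ]]
  [N [ [Fact [Fact c [Fact c]] c] ]]
  [N [ [Fact [Fact [Fact c] c] c] ]]

4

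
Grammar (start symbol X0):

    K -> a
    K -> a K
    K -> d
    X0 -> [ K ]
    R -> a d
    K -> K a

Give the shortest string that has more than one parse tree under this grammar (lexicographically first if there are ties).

[ a a ]

length 3: no string has ≥2 trees
length 4: [ a a ] has 2 parse trees

Two derivations of [ a a ]:
  X0 ⇒ [ K ] ⇒ [ a K ] ⇒ [ a a ]
  X0 ⇒ [ K ] ⇒ [ K a ] ⇒ [ a a ]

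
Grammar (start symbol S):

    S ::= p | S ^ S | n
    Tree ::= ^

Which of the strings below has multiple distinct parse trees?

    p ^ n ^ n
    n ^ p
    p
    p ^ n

p ^ n ^ n

p ^ n ^ n: 2 trees
n ^ p: 1 tree
p: 1 tree
p ^ n: 1 tree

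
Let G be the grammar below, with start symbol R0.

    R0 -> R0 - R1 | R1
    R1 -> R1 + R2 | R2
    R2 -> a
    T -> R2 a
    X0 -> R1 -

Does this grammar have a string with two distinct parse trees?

Only R0, R1, R2 are reachable from R0; ignoring the rest: This is a standard precedence ladder (R0 over R1 over R2), with each level left-recursive on its own operator ('-' at R0, '+' at R1). That structure is LR(1), hence unambiguous.

Unambiguous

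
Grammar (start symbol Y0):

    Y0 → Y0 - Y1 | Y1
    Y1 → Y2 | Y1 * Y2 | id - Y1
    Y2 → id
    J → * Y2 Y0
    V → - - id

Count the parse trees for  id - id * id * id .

Parse trees for id - id * id * id:
  [Y0 [Y0 [Y1 [Y2 id]]] - [Y1 [Y1 [Y1 [Y2 id]] * [Y2 id]] * [Y2 id]]]
  [Y0 [Y1 [Y1 [Y1 id - [Y1 [Y2 id]]] * [Y2 id]] * [Y2 id]]]
  [Y0 [Y1 [Y1 id - [Y1 [Y1 [Y2 id]] * [Y2 id]]] * [Y2 id]]]
  [Y0 [Y1 id - [Y1 [Y1 [Y1 [Y2 id]] * [Y2 id]] * [Y2 id]]]]

4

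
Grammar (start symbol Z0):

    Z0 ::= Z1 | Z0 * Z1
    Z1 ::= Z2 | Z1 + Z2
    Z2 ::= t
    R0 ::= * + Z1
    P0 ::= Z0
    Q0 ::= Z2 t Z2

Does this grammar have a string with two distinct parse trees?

Only Z0, Z1, Z2 are reachable from Z0; ignoring the rest: Z0 → Z0 * Z1 | Z1  ;  Z1 → Z1 + Z2 | Z2  — a left-associative chain with Z2 at the bottom. Each string factors uniquely by precedence.

Unambiguous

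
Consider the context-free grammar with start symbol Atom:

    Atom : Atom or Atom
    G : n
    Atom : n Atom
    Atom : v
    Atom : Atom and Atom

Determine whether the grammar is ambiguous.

Witness: n v and v

Derivation 1: Atom ⇒ n Atom ⇒ n Atom and Atom ⇒ n v and Atom ⇒ n v and v
Derivation 2: Atom ⇒ Atom and Atom ⇒ n Atom and Atom ⇒ n v and Atom ⇒ n v and v

Two distinct leftmost derivations for the same string.

Ambiguous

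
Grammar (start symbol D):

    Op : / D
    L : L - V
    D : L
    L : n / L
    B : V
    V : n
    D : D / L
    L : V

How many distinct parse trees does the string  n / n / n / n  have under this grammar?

8

Parse trees for n / n / n / n:
  [D [L n / [L n / [L n / [L [V n]]]]]]
  [D [D [L [V n]]] / [L n / [L n / [L [V n]]]]]
  [D [D [L n / [L [V n]]]] / [L n / [L [V n]]]]
  [D [D [D [L [V n]]] / [L [V n]]] / [L n / [L [V n]]]]
  [D [D [L n / [L n / [L [V n]]]]] / [L [V n]]]
  [D [D [D [L [V n]]] / [L n / [L [V n]]]] / [L [V n]]]
  [D [D [D [L n / [L [V n]]]] / [L [V n]]] / [L [V n]]]
  [D [D [D [D [L [V n]]] / [L [V n]]] / [L [V n]]] / [L [V n]]]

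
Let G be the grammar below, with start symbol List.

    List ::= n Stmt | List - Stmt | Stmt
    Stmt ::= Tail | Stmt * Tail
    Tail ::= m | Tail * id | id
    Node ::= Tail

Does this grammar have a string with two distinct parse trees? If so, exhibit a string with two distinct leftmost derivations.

Witness: id * id

Derivation 1: List ⇒ Stmt ⇒ Tail ⇒ Tail * id ⇒ id * id
Derivation 2: List ⇒ Stmt ⇒ Stmt * Tail ⇒ Tail * Tail ⇒ id * Tail ⇒ id * id

Two distinct leftmost derivations for the same string.

Ambiguous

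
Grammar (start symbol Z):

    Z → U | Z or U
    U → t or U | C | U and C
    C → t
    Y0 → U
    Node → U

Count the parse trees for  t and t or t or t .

2

Parse trees for t and t or t or t:
  [Z [Z [U [U [C t]] and [C t]]] or [U t or [U [C t]]]]
  [Z [Z [Z [U [U [C t]] and [C t]]] or [U [C t]]] or [U [C t]]]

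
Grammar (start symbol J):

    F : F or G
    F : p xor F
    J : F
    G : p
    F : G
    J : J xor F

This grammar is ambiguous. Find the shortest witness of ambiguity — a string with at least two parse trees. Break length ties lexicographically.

p xor p

length 1: no string has ≥2 trees
length 3: p xor p has 2 parse trees

Two derivations of p xor p:
  J ⇒ F ⇒ p xor F ⇒ p xor G ⇒ p xor p
  J ⇒ J xor F ⇒ F xor F ⇒ G xor F ⇒ p xor F ⇒ p xor G ⇒ p xor p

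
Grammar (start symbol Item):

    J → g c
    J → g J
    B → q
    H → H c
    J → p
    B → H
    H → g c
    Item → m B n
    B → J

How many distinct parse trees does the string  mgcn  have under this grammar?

Parse trees for mgcn:
  [Item m [B [H g c]] n]
  [Item m [B [J g c]] n]

2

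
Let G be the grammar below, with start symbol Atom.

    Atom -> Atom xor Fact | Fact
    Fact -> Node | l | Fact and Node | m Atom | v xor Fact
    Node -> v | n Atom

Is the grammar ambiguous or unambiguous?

Witness: v xor l

Derivation 1: Atom ⇒ Atom xor Fact ⇒ Fact xor Fact ⇒ Node xor Fact ⇒ v xor Fact ⇒ v xor l
Derivation 2: Atom ⇒ Fact ⇒ v xor Fact ⇒ v xor l

Two distinct leftmost derivations for the same string.

Ambiguous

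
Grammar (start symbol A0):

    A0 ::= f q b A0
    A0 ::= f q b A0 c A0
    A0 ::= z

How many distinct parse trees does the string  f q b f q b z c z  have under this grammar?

Parse trees for f q b f q b z c z:
  [A0 f q b [A0 f q b [A0 z] c [A0 z]]]
  [A0 f q b [A0 f q b [A0 z]] c [A0 z]]

2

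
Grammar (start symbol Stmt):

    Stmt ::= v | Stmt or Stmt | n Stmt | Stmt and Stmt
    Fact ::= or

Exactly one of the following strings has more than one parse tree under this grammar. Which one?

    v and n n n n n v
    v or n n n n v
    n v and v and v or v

v and n n n n n v: 1 tree
v or n n n n v: 1 tree
n v and v and v or v: 14 trees

n v and v and v or v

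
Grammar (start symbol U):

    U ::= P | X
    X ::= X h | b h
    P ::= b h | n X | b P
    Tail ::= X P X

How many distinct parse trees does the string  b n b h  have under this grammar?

1

Parse trees for b n b h:
  [U [P b [P n [X b h]]]]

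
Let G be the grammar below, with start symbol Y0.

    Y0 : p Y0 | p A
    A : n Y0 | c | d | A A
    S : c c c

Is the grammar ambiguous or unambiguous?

Witness: p c c c

Derivation 1: Y0 ⇒ p A ⇒ p A A ⇒ p c A ⇒ p c A A ⇒ p c c A ⇒ p c c c
Derivation 2: Y0 ⇒ p A ⇒ p A A ⇒ p A A A ⇒ p c A A ⇒ p c c A ⇒ p c c c

Two distinct leftmost derivations for the same string.

Ambiguous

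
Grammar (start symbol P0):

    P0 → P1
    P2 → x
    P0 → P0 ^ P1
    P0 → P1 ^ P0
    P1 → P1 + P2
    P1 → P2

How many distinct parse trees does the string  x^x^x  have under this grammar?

4

Parse trees for x^x^x:
  [P0 [P0 [P0 [P1 [P2 x]]] ^ [P1 [P2 x]]] ^ [P1 [P2 x]]]
  [P0 [P0 [P1 [P2 x]] ^ [P0 [P1 [P2 x]]]] ^ [P1 [P2 x]]]
  [P0 [P1 [P2 x]] ^ [P0 [P0 [P1 [P2 x]]] ^ [P1 [P2 x]]]]
  [P0 [P1 [P2 x]] ^ [P0 [P1 [P2 x]] ^ [P0 [P1 [P2 x]]]]]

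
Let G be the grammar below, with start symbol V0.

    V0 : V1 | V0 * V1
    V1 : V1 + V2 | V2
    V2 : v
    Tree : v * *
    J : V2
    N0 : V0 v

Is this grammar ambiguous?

(Tree, J, N0 are unreachable from V0, so their rules don't affect L(V0).) V0 → V0 * V1 | V1  ;  V1 → V1 + V2 | V2  — a left-associative chain with V2 at the bottom. Each string factors uniquely by precedence.

Unambiguous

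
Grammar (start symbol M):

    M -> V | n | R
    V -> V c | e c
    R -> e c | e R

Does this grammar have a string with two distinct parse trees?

Witness: e c

Derivation 1: M ⇒ V ⇒ e c
Derivation 2: M ⇒ R ⇒ e c

Two distinct leftmost derivations for the same string.

Ambiguous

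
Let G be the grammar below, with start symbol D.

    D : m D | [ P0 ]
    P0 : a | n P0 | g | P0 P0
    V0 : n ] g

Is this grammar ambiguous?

Witness: [ a a a ]

Derivation 1: D ⇒ [ P0 ] ⇒ [ P0 P0 ] ⇒ [ a P0 ] ⇒ [ a P0 P0 ] ⇒ [ a a P0 ] ⇒ [ a a a ]
Derivation 2: D ⇒ [ P0 ] ⇒ [ P0 P0 ] ⇒ [ P0 P0 P0 ] ⇒ [ a P0 P0 ] ⇒ [ a a P0 ] ⇒ [ a a a ]

Two distinct leftmost derivations for the same string.

Ambiguous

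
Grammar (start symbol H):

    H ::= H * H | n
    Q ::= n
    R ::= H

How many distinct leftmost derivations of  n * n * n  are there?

2

Parse trees for n * n * n:
  [H [H n] * [H [H n] * [H n]]]
  [H [H [H n] * [H n]] * [H n]]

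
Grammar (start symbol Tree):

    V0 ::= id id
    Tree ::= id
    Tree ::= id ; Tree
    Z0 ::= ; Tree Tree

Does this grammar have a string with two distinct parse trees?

Unambiguous

(V0, Z0 are unreachable from Tree, so their rules don't affect L(Tree).) Right-recursive list with a separator: after each atom, whether the separator follows determines the rule. One parse per string.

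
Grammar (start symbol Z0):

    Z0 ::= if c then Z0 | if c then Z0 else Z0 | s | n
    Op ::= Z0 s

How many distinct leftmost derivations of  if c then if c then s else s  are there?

Parse trees for if c then if c then s else s:
  [Z0 if c then [Z0 if c then [Z0 s] else [Z0 s]]]
  [Z0 if c then [Z0 if c then [Z0 s]] else [Z0 s]]

2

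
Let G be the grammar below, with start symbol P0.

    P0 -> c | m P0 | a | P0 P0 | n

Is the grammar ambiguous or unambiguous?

Ambiguous

Witness: a a a

Derivation 1: P0 ⇒ P0 P0 ⇒ a P0 ⇒ a P0 P0 ⇒ a a P0 ⇒ a a a
Derivation 2: P0 ⇒ P0 P0 ⇒ P0 P0 P0 ⇒ a P0 P0 ⇒ a a P0 ⇒ a a a

Two distinct leftmost derivations for the same string.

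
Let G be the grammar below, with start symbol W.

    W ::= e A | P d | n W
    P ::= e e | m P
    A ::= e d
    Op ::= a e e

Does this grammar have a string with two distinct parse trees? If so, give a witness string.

Ambiguous

Witness: e e d

Derivation 1: W ⇒ e A ⇒ e e d
Derivation 2: W ⇒ P d ⇒ e e d

Two distinct leftmost derivations for the same string.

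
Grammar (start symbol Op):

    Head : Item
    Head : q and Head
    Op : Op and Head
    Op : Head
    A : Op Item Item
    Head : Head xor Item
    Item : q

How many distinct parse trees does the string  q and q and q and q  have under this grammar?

8

Parse trees for q and q and q and q:
  [Op [Op [Head [Item q]]] and [Head q and [Head q and [Head [Item q]]]]]
  [Op [Op [Op [Head [Item q]]] and [Head [Item q]]] and [Head q and [Head [Item q]]]]
  [Op [Op [Head q and [Head [Item q]]]] and [Head q and [Head [Item q]]]]
  [Op [Op [Op [Head [Item q]]] and [Head q and [Head [Item q]]]] and [Head [Item q]]]
  [Op [Op [Op [Op [Head [Item q]]] and [Head [Item q]]] and [Head [Item q]]] and [Head [Item q]]]
  [Op [Op [Op [Head q and [Head [Item q]]]] and [Head [Item q]]] and [Head [Item q]]]
  [Op [Op [Head q and [Head q and [Head [Item q]]]]] and [Head [Item q]]]
  [Op [Head q and [Head q and [Head q and [Head [Item q]]]]]]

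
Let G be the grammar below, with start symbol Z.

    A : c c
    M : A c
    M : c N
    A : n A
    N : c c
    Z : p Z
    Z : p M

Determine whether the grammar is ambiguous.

Witness: p c c c

Derivation 1: Z ⇒ p M ⇒ p A c ⇒ p c c c
Derivation 2: Z ⇒ p M ⇒ p c N ⇒ p c c c

Two distinct leftmost derivations for the same string.

Ambiguous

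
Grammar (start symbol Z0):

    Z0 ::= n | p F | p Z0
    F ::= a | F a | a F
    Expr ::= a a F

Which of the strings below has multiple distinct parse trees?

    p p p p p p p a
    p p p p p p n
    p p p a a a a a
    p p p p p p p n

p p p a a a a a

p p p p p p p a: 1 tree
p p p p p p n: 1 tree
p p p a a a a a: 16 trees
p p p p p p p n: 1 tree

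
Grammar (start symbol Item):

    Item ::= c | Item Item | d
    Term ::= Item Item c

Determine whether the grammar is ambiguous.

Ambiguous

Witness: c c c

Derivation 1: Item ⇒ Item Item ⇒ c Item ⇒ c Item Item ⇒ c c Item ⇒ c c c
Derivation 2: Item ⇒ Item Item ⇒ Item Item Item ⇒ c Item Item ⇒ c c Item ⇒ c c c

Two distinct leftmost derivations for the same string.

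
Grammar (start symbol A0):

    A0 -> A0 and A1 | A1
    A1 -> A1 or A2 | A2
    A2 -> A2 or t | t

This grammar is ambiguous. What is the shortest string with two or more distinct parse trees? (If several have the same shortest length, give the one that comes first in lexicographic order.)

t or t

length 1: no string has ≥2 trees
length 3: t or t has 2 parse trees

Two derivations of t or t:
  A0 ⇒ A1 ⇒ A1 or A2 ⇒ A2 or A2 ⇒ t or A2 ⇒ t or t
  A0 ⇒ A1 ⇒ A2 ⇒ A2 or t ⇒ t or t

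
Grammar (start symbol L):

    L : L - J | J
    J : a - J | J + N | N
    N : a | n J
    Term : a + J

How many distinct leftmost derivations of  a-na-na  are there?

Parse trees for a-na-na:
  [L [L [J [N a]]] - [J [N n [J a - [J [N n [J [N a]]]]]]]]
  [L [L [L [J [N a]]] - [J [N n [J [N a]]]]] - [J [N n [J [N a]]]]]
  [L [L [J a - [J [N n [J [N a]]]]]] - [J [N n [J [N a]]]]]
  [L [J a - [J [N n [J a - [J [N n [J [N a]]]]]]]]]

4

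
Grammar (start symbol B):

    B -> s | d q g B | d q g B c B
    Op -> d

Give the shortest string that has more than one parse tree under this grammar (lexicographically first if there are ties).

length 1: no string has ≥2 trees
length 4: no string has ≥2 trees
length 6: no string has ≥2 trees
length 7: no string has ≥2 trees
length 9: d q g d q g s c s has 2 parse trees

Two derivations of d q g d q g s c s:
  B ⇒ d q g B ⇒ d q g d q g B c B ⇒ d q g d q g s c B ⇒ d q g d q g s c s
  B ⇒ d q g B c B ⇒ d q g d q g B c B ⇒ d q g d q g s c B ⇒ d q g d q g s c s

d q g d q g s c s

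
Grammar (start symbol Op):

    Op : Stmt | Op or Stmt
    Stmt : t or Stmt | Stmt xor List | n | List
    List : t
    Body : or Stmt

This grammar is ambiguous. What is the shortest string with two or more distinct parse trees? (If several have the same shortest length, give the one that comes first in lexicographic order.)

length 1: no string has ≥2 trees
length 3: t or n has 2 parse trees

Two derivations of t or n:
  Op ⇒ Stmt ⇒ t or Stmt ⇒ t or n
  Op ⇒ Op or Stmt ⇒ Stmt or Stmt ⇒ List or Stmt ⇒ t or Stmt ⇒ t or n

t or n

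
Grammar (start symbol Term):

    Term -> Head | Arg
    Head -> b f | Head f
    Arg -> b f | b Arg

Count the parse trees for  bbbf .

1

Parse trees for bbbf:
  [Term [Arg b [Arg b [Arg b f]]]]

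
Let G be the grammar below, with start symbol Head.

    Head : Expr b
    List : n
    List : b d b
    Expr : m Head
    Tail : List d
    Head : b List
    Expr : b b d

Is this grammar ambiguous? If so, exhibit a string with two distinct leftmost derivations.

Witness: b b d b

Derivation 1: Head ⇒ Expr b ⇒ b b d b
Derivation 2: Head ⇒ b List ⇒ b b d b

Two distinct leftmost derivations for the same string.

Ambiguous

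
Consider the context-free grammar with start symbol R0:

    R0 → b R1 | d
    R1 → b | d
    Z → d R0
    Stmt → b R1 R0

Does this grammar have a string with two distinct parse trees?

Unambiguous

(Z, Stmt are unreachable from R0, so their rules don't affect L(R0).) Each reachable nonterminal has at most one production per leading terminal, and all productions are right-linear; the derivation is determined token-by-token.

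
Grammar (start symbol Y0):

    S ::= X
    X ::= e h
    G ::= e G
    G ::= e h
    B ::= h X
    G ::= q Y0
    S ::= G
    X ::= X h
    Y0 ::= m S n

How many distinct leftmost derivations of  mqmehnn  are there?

2

Parse trees for mqmehnn:
  [Y0 m [S [G q [Y0 m [S [X e h]] n]]] n]
  [Y0 m [S [G q [Y0 m [S [G e h]] n]]] n]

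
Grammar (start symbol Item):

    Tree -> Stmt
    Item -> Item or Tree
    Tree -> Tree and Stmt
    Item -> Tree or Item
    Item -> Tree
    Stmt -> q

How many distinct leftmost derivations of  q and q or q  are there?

Parse trees for q and q or q:
  [Item [Item [Tree [Tree [Stmt q]] and [Stmt q]]] or [Tree [Stmt q]]]
  [Item [Tree [Tree [Stmt q]] and [Stmt q]] or [Item [Tree [Stmt q]]]]

2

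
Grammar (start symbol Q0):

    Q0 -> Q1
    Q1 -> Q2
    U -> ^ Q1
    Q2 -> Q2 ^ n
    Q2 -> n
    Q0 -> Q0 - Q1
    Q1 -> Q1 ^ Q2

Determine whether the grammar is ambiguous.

Witness: n ^ n

Derivation 1: Q0 ⇒ Q1 ⇒ Q2 ⇒ Q2 ^ n ⇒ n ^ n
Derivation 2: Q0 ⇒ Q1 ⇒ Q1 ^ Q2 ⇒ Q2 ^ Q2 ⇒ n ^ Q2 ⇒ n ^ n

Two distinct leftmost derivations for the same string.

Ambiguous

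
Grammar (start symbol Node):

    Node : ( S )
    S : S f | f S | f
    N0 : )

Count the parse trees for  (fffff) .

16

Parse trees for (fffff) (showing first 6 of 16):
  [Node ( [S [S [S [S [S f] f] f] f] f] )]
  [Node ( [S [S [S [S f [S f]] f] f] f] )]
  [Node ( [S [S [S f [S [S f] f]] f] f] )]
  [Node ( [S [S [S f [S f [S f]]] f] f] )]
  [Node ( [S [S f [S [S [S f] f] f]] f] )]
  [Node ( [S [S f [S [S f [S f]] f]] f] )]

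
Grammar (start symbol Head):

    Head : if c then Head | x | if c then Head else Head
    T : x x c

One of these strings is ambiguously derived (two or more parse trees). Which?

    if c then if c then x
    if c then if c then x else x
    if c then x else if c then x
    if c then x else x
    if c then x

if c then if c then x else x

if c then if c then x: 1 tree
if c then if c then x else x: 2 trees
if c then x else if c then x: 1 tree
if c then x else x: 1 tree
if c then x: 1 tree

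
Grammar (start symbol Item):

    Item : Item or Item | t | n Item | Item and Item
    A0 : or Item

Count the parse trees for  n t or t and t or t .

Parse trees for n t or t and t or t (showing first 6 of 14):
  [Item [Item n [Item t]] or [Item [Item [Item t] and [Item t]] or [Item t]]]
  [Item [Item n [Item t]] or [Item [Item t] and [Item [Item t] or [Item t]]]]
  [Item [Item [Item n [Item t]] or [Item [Item t] and [Item t]]] or [Item t]]
  [Item [Item n [Item [Item t] or [Item [Item t] and [Item t]]]] or [Item t]]
  [Item [Item n [Item [Item [Item t] or [Item t]] and [Item t]]] or [Item t]]
  [Item [Item [Item [Item n [Item t]] or [Item t]] and [Item t]] or [Item t]]

14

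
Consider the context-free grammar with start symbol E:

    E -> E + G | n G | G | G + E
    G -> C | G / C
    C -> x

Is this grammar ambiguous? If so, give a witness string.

Ambiguous

Witness: x + x

Derivation 1: E ⇒ E + G ⇒ G + G ⇒ C + G ⇒ x + G ⇒ x + C ⇒ x + x
Derivation 2: E ⇒ G + E ⇒ C + E ⇒ x + E ⇒ x + G ⇒ x + C ⇒ x + x

Two distinct leftmost derivations for the same string.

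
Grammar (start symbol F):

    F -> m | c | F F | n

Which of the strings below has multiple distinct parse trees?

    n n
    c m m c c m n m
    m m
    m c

n n: 1 tree
c m m c c m n m: 429 trees
m m: 1 tree
m c: 1 tree

c m m c c m n m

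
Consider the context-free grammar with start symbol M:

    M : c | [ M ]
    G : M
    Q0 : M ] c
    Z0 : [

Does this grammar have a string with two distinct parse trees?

(G, Q0, Z0 are unreachable from M, so their rules don't affect L(M).) Each string is a nest of matched brackets around a single atom. An opening bracket forces the recursive rule; an atom forces the base rule.

Unambiguous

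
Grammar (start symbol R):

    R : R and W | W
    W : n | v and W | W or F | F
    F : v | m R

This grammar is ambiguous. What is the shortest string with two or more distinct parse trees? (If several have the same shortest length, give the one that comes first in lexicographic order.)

v and n

length 1: no string has ≥2 trees
length 2: no string has ≥2 trees
length 3: v and n has 2 parse trees

Two derivations of v and n:
  R ⇒ R and W ⇒ W and W ⇒ F and W ⇒ v and W ⇒ v and n
  R ⇒ W ⇒ v and W ⇒ v and n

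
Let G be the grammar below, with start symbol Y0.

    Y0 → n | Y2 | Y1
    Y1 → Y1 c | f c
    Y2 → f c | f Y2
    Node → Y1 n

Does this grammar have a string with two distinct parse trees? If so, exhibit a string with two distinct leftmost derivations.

Witness: f c

Derivation 1: Y0 ⇒ Y2 ⇒ f c
Derivation 2: Y0 ⇒ Y1 ⇒ f c

Two distinct leftmost derivations for the same string.

Ambiguous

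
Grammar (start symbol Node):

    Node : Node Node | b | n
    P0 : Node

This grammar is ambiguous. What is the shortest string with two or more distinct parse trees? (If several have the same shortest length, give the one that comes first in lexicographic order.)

length 1: no string has ≥2 trees
length 2: no string has ≥2 trees
length 3: b b b has 2 parse trees

Two derivations of b b b:
  Node ⇒ Node Node ⇒ Node Node Node ⇒ b Node Node ⇒ b b Node ⇒ b b b
  Node ⇒ Node Node ⇒ b Node ⇒ b Node Node ⇒ b b Node ⇒ b b b

b b b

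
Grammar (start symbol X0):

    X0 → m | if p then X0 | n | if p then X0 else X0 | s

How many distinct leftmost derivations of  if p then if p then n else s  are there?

Parse trees for if p then if p then n else s:
  [X0 if p then [X0 if p then [X0 n] else [X0 s]]]
  [X0 if p then [X0 if p then [X0 n]] else [X0 s]]

2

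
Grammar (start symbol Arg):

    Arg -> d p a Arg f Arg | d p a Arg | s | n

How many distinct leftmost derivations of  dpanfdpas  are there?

Parse trees for dpanfdpas:
  [Arg d p a [Arg n] f [Arg d p a [Arg s]]]

1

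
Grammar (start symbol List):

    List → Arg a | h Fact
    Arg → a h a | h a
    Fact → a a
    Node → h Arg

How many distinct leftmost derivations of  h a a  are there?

2

Parse trees for h a a:
  [List [Arg h a] a]
  [List h [Fact a a]]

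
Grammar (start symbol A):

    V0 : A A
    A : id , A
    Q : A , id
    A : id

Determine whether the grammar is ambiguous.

(Q, V0 are unreachable from A, so their rules don't affect L(A).) Right-recursive list with a separator: after each atom, whether the separator follows determines the rule. One parse per string.

Unambiguous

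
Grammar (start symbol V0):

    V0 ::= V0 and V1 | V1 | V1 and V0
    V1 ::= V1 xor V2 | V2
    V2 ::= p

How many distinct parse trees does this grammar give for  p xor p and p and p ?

Parse trees for p xor p and p and p:
  [V0 [V0 [V0 [V1 [V1 [V2 p]] xor [V2 p]]] and [V1 [V2 p]]] and [V1 [V2 p]]]
  [V0 [V0 [V1 [V1 [V2 p]] xor [V2 p]] and [V0 [V1 [V2 p]]]] and [V1 [V2 p]]]
  [V0 [V1 [V1 [V2 p]] xor [V2 p]] and [V0 [V0 [V1 [V2 p]]] and [V1 [V2 p]]]]
  [V0 [V1 [V1 [V2 p]] xor [V2 p]] and [V0 [V1 [V2 p]] and [V0 [V1 [V2 p]]]]]

4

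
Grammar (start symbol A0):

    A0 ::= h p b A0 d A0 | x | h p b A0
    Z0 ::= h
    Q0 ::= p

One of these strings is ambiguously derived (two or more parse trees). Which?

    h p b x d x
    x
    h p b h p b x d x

h p b x d x: 1 tree
x: 1 tree
h p b h p b x d x: 2 trees

h p b h p b x d x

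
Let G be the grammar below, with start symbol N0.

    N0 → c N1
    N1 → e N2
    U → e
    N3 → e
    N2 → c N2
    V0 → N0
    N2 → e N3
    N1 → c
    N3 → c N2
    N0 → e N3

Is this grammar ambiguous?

Unambiguous

(U, V0 are unreachable from N0, so their rules don't affect L(N0).) The reachable rules are right-linear with at most one rule per (nonterminal, next-terminal) pair. Each input token forces the next rule, so parsing is deterministic.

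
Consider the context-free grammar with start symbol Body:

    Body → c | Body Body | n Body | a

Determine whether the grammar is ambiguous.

Witness: a a a

Derivation 1: Body ⇒ Body Body ⇒ Body Body Body ⇒ a Body Body ⇒ a a Body ⇒ a a a
Derivation 2: Body ⇒ Body Body ⇒ a Body ⇒ a Body Body ⇒ a a Body ⇒ a a a

Two distinct leftmost derivations for the same string.

Ambiguous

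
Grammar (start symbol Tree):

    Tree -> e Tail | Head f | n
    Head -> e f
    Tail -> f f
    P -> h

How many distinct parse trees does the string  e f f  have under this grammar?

2

Parse trees for e f f:
  [Tree e [Tail f f]]
  [Tree [Head e f] f]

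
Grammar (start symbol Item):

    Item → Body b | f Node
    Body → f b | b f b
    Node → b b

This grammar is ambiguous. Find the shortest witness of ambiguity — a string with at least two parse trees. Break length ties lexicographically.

length 3: f b b has 2 parse trees

Two derivations of f b b:
  Item ⇒ Body b ⇒ f b b
  Item ⇒ f Node ⇒ f b b

f b b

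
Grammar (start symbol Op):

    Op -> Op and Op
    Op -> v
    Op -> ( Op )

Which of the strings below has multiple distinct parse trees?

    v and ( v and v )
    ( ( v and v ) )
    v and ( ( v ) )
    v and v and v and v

v and v and v and v

v and ( v and v ): 1 tree
( ( v and v ) ): 1 tree
v and ( ( v ) ): 1 tree
v and v and v and v: 5 trees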